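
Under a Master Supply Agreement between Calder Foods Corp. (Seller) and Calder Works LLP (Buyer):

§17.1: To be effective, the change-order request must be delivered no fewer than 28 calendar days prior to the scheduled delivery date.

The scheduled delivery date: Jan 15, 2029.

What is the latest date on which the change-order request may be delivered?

Dec 18, 2028

Counting back 28 calendar days from Jan 15, 2029 gives Dec 18, 2028.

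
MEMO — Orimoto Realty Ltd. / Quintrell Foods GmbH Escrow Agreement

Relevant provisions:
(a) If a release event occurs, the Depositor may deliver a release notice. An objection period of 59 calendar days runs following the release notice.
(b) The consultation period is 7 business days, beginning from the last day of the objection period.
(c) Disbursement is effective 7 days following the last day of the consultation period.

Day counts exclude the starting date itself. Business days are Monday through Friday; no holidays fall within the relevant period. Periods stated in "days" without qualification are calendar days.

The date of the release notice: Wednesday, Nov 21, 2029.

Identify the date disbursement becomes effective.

Feb 5, 2030

The last day of the objection period: 59 calendar days after Nov 21, 2029 is Jan 19, 2030.
From Saturday, Jan 19, 2030, 7 business days (Jan 21, Jan 22, Jan 23, Jan 24, Jan 25, Jan 28, Jan 29, skipping weekends) brings us to Tuesday, Jan 29, 2030, which is the last day of the consultation period.
Adding 7 calendar days to Jan 29, 2030 gives Feb 5, 2030, which is the date disbursement becomes effective.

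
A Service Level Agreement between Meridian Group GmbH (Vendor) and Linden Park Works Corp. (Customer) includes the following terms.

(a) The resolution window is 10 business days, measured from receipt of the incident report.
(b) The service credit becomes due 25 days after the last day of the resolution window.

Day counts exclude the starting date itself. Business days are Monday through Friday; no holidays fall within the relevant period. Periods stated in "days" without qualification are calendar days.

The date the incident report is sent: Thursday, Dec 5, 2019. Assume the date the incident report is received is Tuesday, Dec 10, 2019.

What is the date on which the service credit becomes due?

Jan 18, 2020

The last day of the resolution window: counting 10 business days from Tuesday, Dec 10, 2019 (Dec 11, Dec 12, Dec 13, Dec 16, Dec 17, Dec 18, Dec 19, Dec 20, Dec 23, Dec 24, skipping weekends) reaches Tuesday, Dec 24, 2019.
Adding 25 calendar days to Dec 24, 2019 gives Jan 18, 2020, which is the date on which the service credit becomes due.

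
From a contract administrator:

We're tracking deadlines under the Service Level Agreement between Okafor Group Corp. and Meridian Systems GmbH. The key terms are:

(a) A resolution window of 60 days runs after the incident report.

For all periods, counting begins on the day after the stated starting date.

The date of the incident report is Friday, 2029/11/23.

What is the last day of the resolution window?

2030/01/22

The last day of the resolution window: 60 calendar days after 2029/11/23 is 2030/01/22.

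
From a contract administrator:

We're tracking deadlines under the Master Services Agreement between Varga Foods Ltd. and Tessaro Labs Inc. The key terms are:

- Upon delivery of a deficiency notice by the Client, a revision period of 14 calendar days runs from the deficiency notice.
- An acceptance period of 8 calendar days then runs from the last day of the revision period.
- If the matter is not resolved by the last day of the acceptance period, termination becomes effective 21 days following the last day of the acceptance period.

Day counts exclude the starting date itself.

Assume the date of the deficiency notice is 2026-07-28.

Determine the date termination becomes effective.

2026-09-09

Adding 14 calendar days to 2026-07-28 gives 2026-08-11, which is the last day of the revision period.
The last day of the acceptance period: 8 calendar days after 2026-08-11 is 2026-08-19.
The date termination becomes effective: 21 calendar days after 2026-08-19 is 2026-09-09.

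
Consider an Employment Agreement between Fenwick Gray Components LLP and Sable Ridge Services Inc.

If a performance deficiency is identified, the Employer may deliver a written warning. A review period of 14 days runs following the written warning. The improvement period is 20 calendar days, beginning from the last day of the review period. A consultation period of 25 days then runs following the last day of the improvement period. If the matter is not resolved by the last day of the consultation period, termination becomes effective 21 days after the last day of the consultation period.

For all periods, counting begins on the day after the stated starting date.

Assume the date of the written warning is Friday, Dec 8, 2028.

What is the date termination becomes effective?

Feb 26, 2029

Adding 14 calendar days to Dec 8, 2028 gives Dec 22, 2028, which is the last day of the review period.
Adding 20 calendar days to Dec 22, 2028 gives Jan 11, 2029, which is the last day of the improvement period.
The last day of the consultation period: Jan 11, 2029 + 25 days = Feb 5, 2029.
The date termination becomes effective: Feb 5, 2029 + 21 days = Feb 26, 2029.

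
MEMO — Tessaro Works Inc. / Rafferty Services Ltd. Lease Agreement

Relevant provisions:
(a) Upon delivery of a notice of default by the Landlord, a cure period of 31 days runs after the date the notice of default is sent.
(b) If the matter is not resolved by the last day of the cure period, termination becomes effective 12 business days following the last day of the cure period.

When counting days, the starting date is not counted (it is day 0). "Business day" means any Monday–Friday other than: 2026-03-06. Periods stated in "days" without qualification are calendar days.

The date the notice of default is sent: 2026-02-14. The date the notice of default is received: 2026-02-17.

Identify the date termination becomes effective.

The last day of the cure period: 31 calendar days after 2026-02-14 is 2026-03-17.
The date termination becomes effective: counting 12 business days from Tuesday, 2026-03-17 (Mar 18, Mar 19, Mar 20, Mar 23, …, Mar 31, Apr 1, Apr 2, skipping weekends) reaches Thursday, 2026-04-02.

2026-04-02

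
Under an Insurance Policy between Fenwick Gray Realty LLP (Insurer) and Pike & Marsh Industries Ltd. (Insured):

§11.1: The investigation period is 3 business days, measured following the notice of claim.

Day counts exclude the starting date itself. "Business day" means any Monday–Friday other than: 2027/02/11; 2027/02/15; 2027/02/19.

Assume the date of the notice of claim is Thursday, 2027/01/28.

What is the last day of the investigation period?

2027/02/02

The last day of the investigation period: 3 business days after Thursday, 2027/01/28, skipping weekends — Jan 29, Feb 1, Feb 2 — lands on Tuesday, 2027/02/02.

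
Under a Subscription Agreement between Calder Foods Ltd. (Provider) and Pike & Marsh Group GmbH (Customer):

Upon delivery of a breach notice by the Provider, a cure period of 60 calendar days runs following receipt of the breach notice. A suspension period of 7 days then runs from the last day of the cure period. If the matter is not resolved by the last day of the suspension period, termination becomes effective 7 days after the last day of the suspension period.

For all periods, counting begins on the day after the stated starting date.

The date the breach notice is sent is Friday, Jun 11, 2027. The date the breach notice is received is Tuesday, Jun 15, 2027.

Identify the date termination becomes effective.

The last day of the cure period: Jun 15, 2027 + 60 days = Aug 14, 2027.
Adding 7 calendar days to Aug 14, 2027 gives Aug 21, 2027, which is the last day of the suspension period.
Adding 7 calendar days to Aug 21, 2027 gives Aug 28, 2027, which is the date termination becomes effective.

Aug 28, 2027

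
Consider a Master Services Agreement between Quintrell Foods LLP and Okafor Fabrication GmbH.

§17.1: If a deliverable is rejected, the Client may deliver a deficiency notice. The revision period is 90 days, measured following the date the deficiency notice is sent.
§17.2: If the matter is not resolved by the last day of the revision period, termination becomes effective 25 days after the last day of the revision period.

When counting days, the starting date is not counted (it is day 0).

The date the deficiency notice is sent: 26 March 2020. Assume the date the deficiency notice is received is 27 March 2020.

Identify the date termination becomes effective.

The last day of the revision period: 26 March 2020 + 90 days = 24 June 2020.
The date termination becomes effective: 25 calendar days after 24 June 2020 is 19 July 2020.

19 July 2020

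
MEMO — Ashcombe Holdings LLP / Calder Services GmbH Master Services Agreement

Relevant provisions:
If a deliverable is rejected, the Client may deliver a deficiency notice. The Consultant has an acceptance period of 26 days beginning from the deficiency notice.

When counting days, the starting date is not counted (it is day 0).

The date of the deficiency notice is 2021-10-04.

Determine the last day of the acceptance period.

2021-10-30

Adding 26 calendar days to 2021-10-04 gives 2021-10-30, which is the last day of the acceptance period.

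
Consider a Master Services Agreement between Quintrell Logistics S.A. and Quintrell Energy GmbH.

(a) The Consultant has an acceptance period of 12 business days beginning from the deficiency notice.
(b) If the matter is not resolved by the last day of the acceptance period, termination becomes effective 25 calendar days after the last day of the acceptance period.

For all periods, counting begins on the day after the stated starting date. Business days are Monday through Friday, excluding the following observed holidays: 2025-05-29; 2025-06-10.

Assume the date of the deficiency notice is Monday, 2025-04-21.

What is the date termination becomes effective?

2025-06-01

The last day of the acceptance period: counting 12 business days from Monday, 2025-04-21 (Apr 22, Apr 23, Apr 24, Apr 25, …, May 5, May 6, May 7, skipping weekends) reaches Wednesday, 2025-05-07.
The date termination becomes effective: 2025-05-07 + 25 days = 2025-06-01.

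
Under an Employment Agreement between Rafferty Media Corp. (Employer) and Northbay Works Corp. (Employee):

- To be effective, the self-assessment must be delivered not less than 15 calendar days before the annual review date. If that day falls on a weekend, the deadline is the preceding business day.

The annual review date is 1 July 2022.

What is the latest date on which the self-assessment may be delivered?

16 June 2022

1 July 2022 minus 15 days is 16 June 2022. That is a Thursday, so no adjustment is needed.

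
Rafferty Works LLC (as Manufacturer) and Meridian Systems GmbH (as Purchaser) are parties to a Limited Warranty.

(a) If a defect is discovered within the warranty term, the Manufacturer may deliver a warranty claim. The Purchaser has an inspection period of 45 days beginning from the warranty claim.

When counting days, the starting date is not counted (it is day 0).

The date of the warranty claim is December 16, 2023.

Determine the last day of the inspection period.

January 30, 2024

Adding 45 calendar days to December 16, 2023 gives January 30, 2024, which is the last day of the inspection period.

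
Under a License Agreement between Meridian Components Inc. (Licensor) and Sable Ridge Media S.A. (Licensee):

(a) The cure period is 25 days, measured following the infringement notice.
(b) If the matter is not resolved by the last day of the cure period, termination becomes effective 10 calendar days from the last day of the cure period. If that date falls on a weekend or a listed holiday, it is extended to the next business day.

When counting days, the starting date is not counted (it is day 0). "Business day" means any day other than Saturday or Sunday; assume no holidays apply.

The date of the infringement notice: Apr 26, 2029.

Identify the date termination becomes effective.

May 31, 2029

Adding 25 calendar days to Apr 26, 2029 gives May 21, 2029, which is the last day of the cure period.
The date termination becomes effective: 10 calendar days after May 21, 2029 is May 31, 2029. May 31, 2029 is a Thursday, so no roll-forward applies.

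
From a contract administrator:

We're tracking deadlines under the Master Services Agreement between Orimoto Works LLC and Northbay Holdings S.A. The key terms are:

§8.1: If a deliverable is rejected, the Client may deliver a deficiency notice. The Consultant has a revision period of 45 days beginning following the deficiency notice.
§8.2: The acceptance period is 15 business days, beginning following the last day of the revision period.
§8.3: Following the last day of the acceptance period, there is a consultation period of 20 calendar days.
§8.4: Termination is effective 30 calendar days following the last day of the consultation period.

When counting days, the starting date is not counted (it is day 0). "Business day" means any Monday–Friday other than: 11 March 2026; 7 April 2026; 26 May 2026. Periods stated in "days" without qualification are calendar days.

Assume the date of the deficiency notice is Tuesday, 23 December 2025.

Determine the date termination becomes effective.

18 April 2026

Adding 45 calendar days to 23 December 2025 gives 6 February 2026, which is the last day of the revision period.
The last day of the acceptance period: 15 business days after Friday, 6 February 2026, skipping weekends — Feb 9, Feb 10, Feb 11, Feb 12, …, Feb 25, Feb 26, Feb 27 — lands on Friday, 27 February 2026.
Adding 20 calendar days to 27 February 2026 gives 19 March 2026, which is the last day of the consultation period.
The date termination becomes effective: 19 March 2026 + 30 days = 18 April 2026.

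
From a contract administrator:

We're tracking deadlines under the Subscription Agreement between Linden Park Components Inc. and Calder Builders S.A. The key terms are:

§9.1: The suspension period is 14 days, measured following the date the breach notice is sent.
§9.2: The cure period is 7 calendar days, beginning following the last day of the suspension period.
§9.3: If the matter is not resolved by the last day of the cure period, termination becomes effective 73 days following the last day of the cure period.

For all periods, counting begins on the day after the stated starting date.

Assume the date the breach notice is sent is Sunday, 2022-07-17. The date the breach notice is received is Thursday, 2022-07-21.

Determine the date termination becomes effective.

The last day of the suspension period: 2022-07-17 + 14 days = 2022-07-31.
Adding 7 calendar days to 2022-07-31 gives 2022-08-07, which is the last day of the cure period.
The date termination becomes effective: 73 calendar days after 2022-08-07 is 2022-10-19.

2022-10-19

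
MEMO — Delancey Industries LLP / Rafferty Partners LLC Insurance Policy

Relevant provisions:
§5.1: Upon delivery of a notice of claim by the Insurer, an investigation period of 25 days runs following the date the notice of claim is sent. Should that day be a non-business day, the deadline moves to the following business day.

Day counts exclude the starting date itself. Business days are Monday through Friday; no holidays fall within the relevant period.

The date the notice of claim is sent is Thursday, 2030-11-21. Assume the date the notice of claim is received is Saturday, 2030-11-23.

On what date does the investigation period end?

2030-12-16

Adding 25 calendar days to 2030-11-21 gives 2030-12-16, which is the last day of the investigation period. 2030-12-16 is a Monday, so no roll-forward applies.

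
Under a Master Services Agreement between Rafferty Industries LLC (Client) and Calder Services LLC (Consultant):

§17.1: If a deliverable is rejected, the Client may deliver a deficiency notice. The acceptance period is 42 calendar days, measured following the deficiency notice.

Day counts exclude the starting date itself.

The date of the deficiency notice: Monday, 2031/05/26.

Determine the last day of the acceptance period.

The last day of the acceptance period: 2031/05/26 + 42 days = 2031/07/07.

2031/07/07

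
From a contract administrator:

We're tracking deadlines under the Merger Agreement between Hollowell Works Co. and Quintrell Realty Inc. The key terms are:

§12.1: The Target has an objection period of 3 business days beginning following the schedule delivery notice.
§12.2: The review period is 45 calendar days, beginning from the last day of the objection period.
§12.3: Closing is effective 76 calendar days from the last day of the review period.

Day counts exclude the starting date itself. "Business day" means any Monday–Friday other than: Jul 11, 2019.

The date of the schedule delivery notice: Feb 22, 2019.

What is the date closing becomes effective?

Jun 28, 2019

The last day of the objection period: 3 business days after Friday, Feb 22, 2019, skipping weekends — Feb 25, Feb 26, Feb 27 — lands on Wednesday, Feb 27, 2019.
Adding 45 calendar days to Feb 27, 2019 gives Apr 13, 2019, which is the last day of the review period.
Adding 76 calendar days to Apr 13, 2019 gives Jun 28, 2019, which is the date closing becomes effective.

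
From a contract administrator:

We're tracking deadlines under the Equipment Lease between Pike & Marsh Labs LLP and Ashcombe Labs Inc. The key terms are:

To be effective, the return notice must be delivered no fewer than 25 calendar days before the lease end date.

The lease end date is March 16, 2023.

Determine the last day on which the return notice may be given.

Counting back 25 calendar days from March 16, 2023 gives February 19, 2023.

February 19, 2023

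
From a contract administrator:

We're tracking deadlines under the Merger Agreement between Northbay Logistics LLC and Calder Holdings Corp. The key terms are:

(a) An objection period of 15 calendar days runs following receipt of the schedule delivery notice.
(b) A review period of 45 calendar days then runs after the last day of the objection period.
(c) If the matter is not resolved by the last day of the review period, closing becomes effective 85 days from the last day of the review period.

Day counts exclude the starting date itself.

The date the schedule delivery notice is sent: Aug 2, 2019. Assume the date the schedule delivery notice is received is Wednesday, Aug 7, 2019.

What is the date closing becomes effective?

The last day of the objection period: 15 calendar days after Aug 7, 2019 is Aug 22, 2019.
The last day of the review period: Aug 22, 2019 + 45 days = Oct 6, 2019.
The date closing becomes effective: Oct 6, 2019 + 85 days = Dec 30, 2019.

Dec 30, 2019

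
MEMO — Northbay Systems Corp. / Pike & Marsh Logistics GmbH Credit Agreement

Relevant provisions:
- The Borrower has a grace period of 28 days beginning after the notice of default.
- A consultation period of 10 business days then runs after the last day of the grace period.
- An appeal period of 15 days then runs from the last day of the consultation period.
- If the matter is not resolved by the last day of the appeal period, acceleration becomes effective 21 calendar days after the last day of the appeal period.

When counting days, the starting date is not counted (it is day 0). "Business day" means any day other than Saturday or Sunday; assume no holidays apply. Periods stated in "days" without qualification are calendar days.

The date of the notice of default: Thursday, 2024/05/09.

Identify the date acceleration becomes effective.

2024/07/26

The last day of the grace period: 28 calendar days after 2024/05/09 is 2024/06/06.
The last day of the consultation period: counting 10 business days from Thursday, 2024/06/06 (Jun 7, Jun 10, Jun 11, Jun 12, Jun 13, Jun 14, Jun 17, Jun 18, Jun 19, Jun 20, skipping weekends) reaches Thursday, 2024/06/20.
The last day of the appeal period: 15 calendar days after 2024/06/20 is 2024/07/05.
Adding 21 calendar days to 2024/07/05 gives 2024/07/26, which is the date acceleration becomes effective.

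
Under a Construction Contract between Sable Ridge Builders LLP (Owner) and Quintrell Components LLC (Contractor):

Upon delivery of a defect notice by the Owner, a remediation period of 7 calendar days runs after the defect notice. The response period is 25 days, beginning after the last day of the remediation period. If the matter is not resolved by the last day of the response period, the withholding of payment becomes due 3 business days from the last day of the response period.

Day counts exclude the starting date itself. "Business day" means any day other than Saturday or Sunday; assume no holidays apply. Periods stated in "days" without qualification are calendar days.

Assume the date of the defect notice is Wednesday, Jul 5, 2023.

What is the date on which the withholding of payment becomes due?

Adding 7 calendar days to Jul 5, 2023 gives Jul 12, 2023, which is the last day of the remediation period.
The last day of the response period: 25 calendar days after Jul 12, 2023 is Aug 6, 2023.
The date on which the withholding of payment becomes due: counting 3 business days from Sunday, Aug 6, 2023 (Aug 7, Aug 8, Aug 9, skipping weekends) reaches Wednesday, Aug 9, 2023.

Aug 9, 2023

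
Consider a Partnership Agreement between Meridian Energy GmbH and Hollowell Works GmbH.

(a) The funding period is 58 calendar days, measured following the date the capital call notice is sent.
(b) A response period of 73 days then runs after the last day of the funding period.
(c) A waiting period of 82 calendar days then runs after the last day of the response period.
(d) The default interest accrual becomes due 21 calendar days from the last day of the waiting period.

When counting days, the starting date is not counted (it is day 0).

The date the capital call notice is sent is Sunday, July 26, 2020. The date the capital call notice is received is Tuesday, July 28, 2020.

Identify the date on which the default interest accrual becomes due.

The last day of the funding period: July 26, 2020 + 58 days = September 22, 2020.
The last day of the response period: 73 calendar days after September 22, 2020 is December 4, 2020.
The last day of the waiting period: December 4, 2020 + 82 days = February 24, 2021.
The date on which the default interest accrual becomes due: February 24, 2021 + 21 days = March 17, 2021.

March 17, 2021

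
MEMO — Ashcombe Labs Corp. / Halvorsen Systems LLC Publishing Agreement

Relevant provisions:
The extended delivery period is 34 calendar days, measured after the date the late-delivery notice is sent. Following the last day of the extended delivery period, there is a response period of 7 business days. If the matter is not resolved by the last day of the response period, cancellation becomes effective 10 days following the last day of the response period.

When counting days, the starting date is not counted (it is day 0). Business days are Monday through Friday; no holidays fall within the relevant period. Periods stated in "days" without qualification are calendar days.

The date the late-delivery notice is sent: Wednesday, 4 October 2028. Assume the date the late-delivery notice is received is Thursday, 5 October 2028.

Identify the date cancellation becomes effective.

26 November 2028

The last day of the extended delivery period: 34 calendar days after 4 October 2028 is 7 November 2028.
The last day of the response period: counting 7 business days from Tuesday, 7 November 2028 (Nov 8, Nov 9, Nov 10, Nov 13, Nov 14, Nov 15, Nov 16, skipping weekends) reaches Thursday, 16 November 2028.
Adding 10 calendar days to 16 November 2028 gives 26 November 2028, which is the date cancellation becomes effective.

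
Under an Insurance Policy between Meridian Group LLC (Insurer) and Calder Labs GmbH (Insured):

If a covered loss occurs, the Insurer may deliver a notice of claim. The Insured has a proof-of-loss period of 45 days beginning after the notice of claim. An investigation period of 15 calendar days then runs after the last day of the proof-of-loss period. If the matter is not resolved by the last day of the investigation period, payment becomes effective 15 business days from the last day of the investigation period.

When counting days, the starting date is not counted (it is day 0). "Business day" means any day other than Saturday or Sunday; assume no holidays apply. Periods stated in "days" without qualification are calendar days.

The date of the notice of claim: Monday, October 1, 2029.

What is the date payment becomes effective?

Adding 45 calendar days to October 1, 2029 gives November 15, 2029, which is the last day of the proof-of-loss period.
The last day of the investigation period: 15 calendar days after November 15, 2029 is November 30, 2029.
The date payment becomes effective: 15 business days after Friday, November 30, 2029, skipping weekends — Dec 3, Dec 4, Dec 5, Dec 6, …, Dec 19, Dec 20, Dec 21 — lands on Friday, December 21, 2029.

December 21, 2029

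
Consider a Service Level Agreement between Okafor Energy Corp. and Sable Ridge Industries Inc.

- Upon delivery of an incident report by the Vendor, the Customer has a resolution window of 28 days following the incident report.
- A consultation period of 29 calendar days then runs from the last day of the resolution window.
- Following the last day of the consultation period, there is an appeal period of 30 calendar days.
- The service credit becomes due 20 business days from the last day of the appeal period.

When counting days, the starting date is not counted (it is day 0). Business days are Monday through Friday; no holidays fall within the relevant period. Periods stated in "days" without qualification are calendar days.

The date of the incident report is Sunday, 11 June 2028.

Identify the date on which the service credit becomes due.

Adding 28 calendar days to 11 June 2028 gives 9 July 2028, which is the last day of the resolution window.
The last day of the consultation period: 9 July 2028 + 29 days = 7 August 2028.
The last day of the appeal period: 30 calendar days after 7 August 2028 is 6 September 2028.
The date on which the service credit becomes due: 20 business days after Wednesday, 6 September 2028, skipping weekends — Sep 7, Sep 8, Sep 11, Sep 12, …, Oct 2, Oct 3, Oct 4 — lands on Wednesday, 4 October 2028.

4 October 2028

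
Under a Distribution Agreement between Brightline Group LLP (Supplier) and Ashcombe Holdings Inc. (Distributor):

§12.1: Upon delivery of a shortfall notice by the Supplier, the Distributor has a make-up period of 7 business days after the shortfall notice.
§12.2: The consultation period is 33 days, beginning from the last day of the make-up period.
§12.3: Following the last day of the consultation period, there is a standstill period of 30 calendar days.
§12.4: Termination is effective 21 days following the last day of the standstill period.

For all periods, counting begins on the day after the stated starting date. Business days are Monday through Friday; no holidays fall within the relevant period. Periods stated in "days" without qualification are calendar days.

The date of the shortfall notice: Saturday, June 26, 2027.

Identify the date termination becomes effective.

The last day of the make-up period: 7 business days after Saturday, June 26, 2027, skipping weekends — Jun 28, Jun 29, Jun 30, Jul 1, Jul 2, Jul 5, Jul 6 — lands on Tuesday, July 6, 2027.
The last day of the consultation period: July 6, 2027 + 33 days = August 8, 2027.
Adding 30 calendar days to August 8, 2027 gives September 7, 2027, which is the last day of the standstill period.
The date termination becomes effective: 21 calendar days after September 7, 2027 is September 28, 2027.

September 28, 2027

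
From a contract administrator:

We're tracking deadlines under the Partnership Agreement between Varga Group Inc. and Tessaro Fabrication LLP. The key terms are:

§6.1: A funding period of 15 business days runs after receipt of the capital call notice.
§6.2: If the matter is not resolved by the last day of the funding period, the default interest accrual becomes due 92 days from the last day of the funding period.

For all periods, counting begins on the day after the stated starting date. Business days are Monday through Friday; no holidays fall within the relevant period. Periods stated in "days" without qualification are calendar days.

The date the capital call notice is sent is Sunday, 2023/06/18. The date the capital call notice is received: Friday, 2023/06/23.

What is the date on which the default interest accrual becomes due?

From Friday, 2023/06/23, 15 business days (Jun 26, Jun 27, Jun 28, Jun 29, …, Jul 12, Jul 13, Jul 14, skipping weekends) brings us to Friday, 2023/07/14, which is the last day of the funding period.
The date on which the default interest accrual becomes due: 92 calendar days after 2023/07/14 is 2023/10/14.

2023/10/14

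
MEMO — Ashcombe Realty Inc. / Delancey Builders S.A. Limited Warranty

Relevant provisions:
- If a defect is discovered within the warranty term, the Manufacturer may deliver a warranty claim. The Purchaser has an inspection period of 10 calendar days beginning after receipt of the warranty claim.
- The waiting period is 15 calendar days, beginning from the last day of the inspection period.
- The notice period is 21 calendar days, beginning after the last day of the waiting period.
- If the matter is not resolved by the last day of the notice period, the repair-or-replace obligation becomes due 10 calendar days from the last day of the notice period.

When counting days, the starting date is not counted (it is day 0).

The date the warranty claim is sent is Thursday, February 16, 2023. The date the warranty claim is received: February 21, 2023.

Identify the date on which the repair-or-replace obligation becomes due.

The last day of the inspection period: February 21, 2023 + 10 days = March 3, 2023.
The last day of the waiting period: March 3, 2023 + 15 days = March 18, 2023.
The last day of the notice period: 21 calendar days after March 18, 2023 is April 8, 2023.
Adding 10 calendar days to April 8, 2023 gives April 18, 2023, which is the date on which the repair-or-replace obligation becomes due.

April 18, 2023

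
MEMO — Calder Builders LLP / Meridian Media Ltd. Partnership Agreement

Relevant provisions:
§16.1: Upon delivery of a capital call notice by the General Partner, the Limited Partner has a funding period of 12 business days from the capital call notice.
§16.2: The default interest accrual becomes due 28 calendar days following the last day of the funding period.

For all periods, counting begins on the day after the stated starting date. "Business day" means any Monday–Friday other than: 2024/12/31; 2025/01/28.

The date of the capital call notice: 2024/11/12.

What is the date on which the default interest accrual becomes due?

2024/12/26

The last day of the funding period: 12 business days after Tuesday, 2024/11/12, skipping weekends — Nov 13, Nov 14, Nov 15, Nov 18, …, Nov 26, Nov 27, Nov 28 — lands on Thursday, 2024/11/28.
The date on which the default interest accrual becomes due: 2024/11/28 + 28 days = 2024/12/26.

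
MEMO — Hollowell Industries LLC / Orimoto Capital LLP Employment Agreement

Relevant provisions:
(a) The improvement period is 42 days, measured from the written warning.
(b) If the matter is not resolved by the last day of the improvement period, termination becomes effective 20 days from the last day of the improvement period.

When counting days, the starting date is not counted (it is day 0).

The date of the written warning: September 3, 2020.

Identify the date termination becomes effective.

November 4, 2020

The last day of the improvement period: 42 calendar days after September 3, 2020 is October 15, 2020.
The date termination becomes effective: October 15, 2020 + 20 days = November 4, 2020.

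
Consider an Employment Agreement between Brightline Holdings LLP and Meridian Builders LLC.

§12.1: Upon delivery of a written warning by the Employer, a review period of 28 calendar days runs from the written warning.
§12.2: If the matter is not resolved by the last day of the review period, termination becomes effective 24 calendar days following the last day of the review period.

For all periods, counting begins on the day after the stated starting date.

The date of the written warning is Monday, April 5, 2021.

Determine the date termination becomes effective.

May 27, 2021

The last day of the review period: April 5, 2021 + 28 days = May 3, 2021.
The date termination becomes effective: 24 calendar days after May 3, 2021 is May 27, 2021.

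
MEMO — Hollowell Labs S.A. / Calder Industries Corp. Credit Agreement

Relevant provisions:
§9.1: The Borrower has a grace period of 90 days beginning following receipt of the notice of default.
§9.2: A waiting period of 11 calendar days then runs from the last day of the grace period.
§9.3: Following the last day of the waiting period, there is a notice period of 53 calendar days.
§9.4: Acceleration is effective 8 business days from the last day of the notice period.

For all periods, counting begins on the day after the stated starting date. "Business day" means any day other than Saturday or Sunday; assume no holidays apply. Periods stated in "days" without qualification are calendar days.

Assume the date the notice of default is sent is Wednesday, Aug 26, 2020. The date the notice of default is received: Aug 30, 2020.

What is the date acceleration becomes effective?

Feb 10, 2021

Adding 90 calendar days to Aug 30, 2020 gives Nov 28, 2020, which is the last day of the grace period.
The last day of the waiting period: 11 calendar days after Nov 28, 2020 is Dec 9, 2020.
The last day of the notice period: 53 calendar days after Dec 9, 2020 is Jan 31, 2021.
The date acceleration becomes effective: counting 8 business days from Sunday, Jan 31, 2021 (Feb 1, Feb 2, Feb 3, Feb 4, Feb 5, Feb 8, Feb 9, Feb 10, skipping weekends) reaches Wednesday, Feb 10, 2021.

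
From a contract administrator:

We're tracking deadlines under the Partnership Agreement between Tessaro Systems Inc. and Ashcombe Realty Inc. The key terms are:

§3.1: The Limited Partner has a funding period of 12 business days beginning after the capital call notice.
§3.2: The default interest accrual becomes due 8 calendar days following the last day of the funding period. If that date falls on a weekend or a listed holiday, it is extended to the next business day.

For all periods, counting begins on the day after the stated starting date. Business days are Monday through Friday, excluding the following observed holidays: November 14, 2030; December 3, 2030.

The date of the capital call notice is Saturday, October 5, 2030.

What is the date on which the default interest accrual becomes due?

The last day of the funding period: counting 12 business days from Saturday, October 5, 2030 (Oct 7, Oct 8, Oct 9, Oct 10, …, Oct 18, Oct 21, Oct 22, skipping weekends) reaches Tuesday, October 22, 2030.
The date on which the default interest accrual becomes due: October 22, 2030 + 8 days = October 30, 2030. October 30, 2030 is a Wednesday and is not a listed holiday, so no roll-forward applies.

October 30, 2030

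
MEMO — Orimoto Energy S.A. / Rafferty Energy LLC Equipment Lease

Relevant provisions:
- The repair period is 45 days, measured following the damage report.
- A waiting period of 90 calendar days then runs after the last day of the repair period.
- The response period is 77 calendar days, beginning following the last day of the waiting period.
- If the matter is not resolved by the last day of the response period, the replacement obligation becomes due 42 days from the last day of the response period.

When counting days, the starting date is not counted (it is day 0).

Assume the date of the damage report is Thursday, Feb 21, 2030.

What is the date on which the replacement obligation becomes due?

Nov 2, 2030

The last day of the repair period: 45 calendar days after Feb 21, 2030 is Apr 7, 2030.
The last day of the waiting period: Apr 7, 2030 + 90 days = Jul 6, 2030.
Adding 77 calendar days to Jul 6, 2030 gives Sep 21, 2030, which is the last day of the response period.
The date on which the replacement obligation becomes due: Sep 21, 2030 + 42 days = Nov 2, 2030.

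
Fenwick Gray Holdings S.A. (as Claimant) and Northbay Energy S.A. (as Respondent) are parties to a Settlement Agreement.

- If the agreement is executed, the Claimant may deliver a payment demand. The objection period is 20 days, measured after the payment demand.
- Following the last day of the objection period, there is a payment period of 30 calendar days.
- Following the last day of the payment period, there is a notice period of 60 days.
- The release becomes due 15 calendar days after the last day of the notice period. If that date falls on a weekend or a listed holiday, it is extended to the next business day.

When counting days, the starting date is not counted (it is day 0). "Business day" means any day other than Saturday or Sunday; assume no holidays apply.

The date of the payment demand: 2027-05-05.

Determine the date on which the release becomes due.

Adding 20 calendar days to 2027-05-05 gives 2027-05-25, which is the last day of the objection period.
Adding 30 calendar days to 2027-05-25 gives 2027-06-24, which is the last day of the payment period.
Adding 60 calendar days to 2027-06-24 gives 2027-08-23, which is the last day of the notice period.
The date on which the release becomes due: 2027-08-23 + 15 days = 2027-09-07. 2027-09-07 is a Tuesday, so no roll-forward applies.

2027-09-07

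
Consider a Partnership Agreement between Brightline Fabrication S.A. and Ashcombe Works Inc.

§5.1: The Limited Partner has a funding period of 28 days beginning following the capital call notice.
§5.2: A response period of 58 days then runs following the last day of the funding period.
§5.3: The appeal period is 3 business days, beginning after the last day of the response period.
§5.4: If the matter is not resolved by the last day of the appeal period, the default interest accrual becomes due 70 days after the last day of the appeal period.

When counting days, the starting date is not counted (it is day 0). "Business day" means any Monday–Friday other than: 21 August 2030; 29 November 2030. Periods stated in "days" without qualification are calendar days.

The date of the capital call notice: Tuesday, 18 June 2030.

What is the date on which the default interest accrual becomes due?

The last day of the funding period: 28 calendar days after 18 June 2030 is 16 July 2030.
The last day of the response period: 16 July 2030 + 58 days = 12 September 2030.
The last day of the appeal period: 3 business days after Thursday, 12 September 2030, skipping weekends — Sep 13, Sep 16, Sep 17 — lands on Tuesday, 17 September 2030.
The date on which the default interest accrual becomes due: 17 September 2030 + 70 days = 26 November 2030.

26 November 2030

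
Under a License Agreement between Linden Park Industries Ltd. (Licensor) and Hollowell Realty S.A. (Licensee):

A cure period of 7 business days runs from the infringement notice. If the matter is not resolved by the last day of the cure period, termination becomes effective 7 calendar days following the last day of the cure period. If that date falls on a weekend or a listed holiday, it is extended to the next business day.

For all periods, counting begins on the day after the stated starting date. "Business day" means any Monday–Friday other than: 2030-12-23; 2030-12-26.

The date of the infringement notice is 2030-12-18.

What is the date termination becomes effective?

From Wednesday, 2030-12-18, 7 business days (Dec 19, Dec 20, Dec 24, Dec 25, Dec 27, Dec 30, Dec 31, skipping weekends and the listed holidays on Dec 23, Dec 26) brings us to Tuesday, 2030-12-31, which is the last day of the cure period.
The date termination becomes effective: 2030-12-31 + 7 days = 2031-01-07. 2031-01-07 is a Tuesday and is not a listed holiday, so no roll-forward applies.

2031-01-07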